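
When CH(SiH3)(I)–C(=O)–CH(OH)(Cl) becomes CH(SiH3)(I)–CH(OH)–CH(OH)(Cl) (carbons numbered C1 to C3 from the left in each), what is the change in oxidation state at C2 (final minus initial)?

Before: C2 has 2 bonds to C, 2 bonds to O → oxidation state +2.
After: C2 has 2 bonds to C, 1 bond to H, 1 bond to O → oxidation state 0.
Δ = 0 − (+2) = -2, so this is a reduction at C2.

-2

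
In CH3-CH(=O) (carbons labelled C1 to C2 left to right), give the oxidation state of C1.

-3

C1 has one bond to C (0), one bond to H (-1), one bond to H (-1), one bond to H (-1).
Oxidation state = 0 − 1 − 1 − 1 = -3.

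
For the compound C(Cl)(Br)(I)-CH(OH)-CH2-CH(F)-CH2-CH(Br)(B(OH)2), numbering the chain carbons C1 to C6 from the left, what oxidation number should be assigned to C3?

-2

C3 has one bond to C (0), one bond to C (0), one bond to H (-1), one bond to H (-1).
Oxidation state = 0 + 0 − 1 − 1 = -2.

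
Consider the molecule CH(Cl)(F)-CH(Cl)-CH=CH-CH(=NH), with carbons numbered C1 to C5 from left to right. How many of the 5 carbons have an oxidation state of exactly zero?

1

Tallying each carbon's bonds:
C1: 1C, 1H, 1F, 1Cl → 0 − 1 + 1 + 1 = +1
C2: 2C, 1H, 1Cl → 0 − 1 + 1 = 0
C3: 3C, 1H → 0 − 1 = -1
C4: 3C, 1H → 0 − 1 = -1
C5: 1C, 1H, 2N → 0 − 1 + 2 = +1
1 carbon (C2) meets the condition.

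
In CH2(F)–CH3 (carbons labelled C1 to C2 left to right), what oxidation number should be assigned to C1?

-1

C1 has one bond to C (0), one bond to F (+1), one bond to H (-1), one bond to H (-1).
Oxidation state = 0 + 1 − 1 − 1 = -1.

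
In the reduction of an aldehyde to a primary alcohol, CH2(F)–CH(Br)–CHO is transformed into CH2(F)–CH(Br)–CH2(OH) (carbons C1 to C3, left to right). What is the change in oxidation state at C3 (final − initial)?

-2

Before: C3 has 1 bond to C, 1 bond to H, 2 bonds to O → oxidation state +1.
After: C3 has 1 bond to C, 2 bonds to H, 1 bond to O → oxidation state -1.
Δ = -1 − (+1) = -2, so this is a reduction at C3.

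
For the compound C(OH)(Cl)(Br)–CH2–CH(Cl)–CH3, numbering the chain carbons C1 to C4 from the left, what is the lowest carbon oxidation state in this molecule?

Tallying each carbon's bonds:
C1: 1C, 1O, 1Cl, 1Br → 0 + 1 + 1 + 1 = +3
C2: 2C, 2H → 0 − 2 = -2
C3: 2C, 1H, 1Cl → 0 − 1 + 1 = 0
C4: 1C, 3H → 0 − 3 = -3
The lowest value is -3.

-3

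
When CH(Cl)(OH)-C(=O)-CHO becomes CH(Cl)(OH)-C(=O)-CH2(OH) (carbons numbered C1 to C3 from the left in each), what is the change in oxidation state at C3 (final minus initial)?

-2

Before: C3 has 1 bond to C, 1 bond to H, 2 bonds to O → oxidation state +1.
After: C3 has 1 bond to C, 2 bonds to H, 1 bond to O → oxidation state -1.
Δ = -1 − (+1) = -2, so this is a reduction at C3.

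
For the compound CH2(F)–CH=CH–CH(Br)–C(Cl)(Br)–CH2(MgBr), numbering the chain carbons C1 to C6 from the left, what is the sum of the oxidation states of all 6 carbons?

Bonds to more-electronegative neighbours contribute +1 each, bonds to H or metals contribute −1 each, and C–C bonds contribute 0. Tallying each carbon:
C1: 1C, 2H, 1F → 0 − 2 + 1 = -1
C2: 3C, 1H → 0 − 1 = -1
C3: 3C, 1H → 0 − 1 = -1
C4: 2C, 1H, 1Br → 0 − 1 + 1 = 0
C5: 2C, 1Cl, 1Br → 0 + 1 + 1 = +2
C6: 1C, 2H, 1Mg → 0 − 2 − 1 = -3
Sum = -1 − 1 − 1 + 0 + 2 − 3 = -4.

-4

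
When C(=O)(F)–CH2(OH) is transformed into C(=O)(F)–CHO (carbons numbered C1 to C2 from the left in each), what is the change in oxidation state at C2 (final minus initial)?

Before: C2 has 1 bond to C, 2 bonds to H, 1 bond to O → oxidation state -1.
After: C2 has 1 bond to C, 1 bond to H, 2 bonds to O → oxidation state +1.
Δ = +1 − (-1) = +2, so this is an oxidation at C2.

+2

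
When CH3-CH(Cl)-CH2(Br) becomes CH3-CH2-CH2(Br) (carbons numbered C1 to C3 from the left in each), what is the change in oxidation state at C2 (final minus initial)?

-2

Before: C2 has 2 bonds to C, 1 bond to H, 1 bond to Cl → oxidation state 0.
After: C2 has 2 bonds to C, 2 bonds to H → oxidation state -2.
Δ = -2 − (0) = -2, so this is a reduction at C2.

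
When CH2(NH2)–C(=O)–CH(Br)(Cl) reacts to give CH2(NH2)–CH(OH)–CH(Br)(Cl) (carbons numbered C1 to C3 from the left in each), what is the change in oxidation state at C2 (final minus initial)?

-2

Before: C2 has 2 bonds to C, 2 bonds to O → oxidation state +2.
After: C2 has 2 bonds to C, 1 bond to H, 1 bond to O → oxidation state 0.
Δ = 0 − (+2) = -2, so this is a reduction at C2.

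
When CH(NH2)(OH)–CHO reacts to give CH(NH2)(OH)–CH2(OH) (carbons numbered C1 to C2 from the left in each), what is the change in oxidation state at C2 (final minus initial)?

Before: C2 has 1 bond to C, 1 bond to H, 2 bonds to O → oxidation state +1.
After: C2 has 1 bond to C, 2 bonds to H, 1 bond to O → oxidation state -1.
Δ = -1 − (+1) = -2, so this is a reduction at C2.

-2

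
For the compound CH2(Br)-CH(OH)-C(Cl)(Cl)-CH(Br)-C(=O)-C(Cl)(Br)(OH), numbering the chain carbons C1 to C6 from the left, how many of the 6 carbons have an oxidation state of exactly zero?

Tallying each carbon's bonds:
C1: 1C, 2H, 1Br → 0 − 2 + 1 = -1
C2: 2C, 1H, 1O → 0 − 1 + 1 = 0
C3: 2C, 2Cl → 0 + 2 = +2
C4: 2C, 1H, 1Br → 0 − 1 + 1 = 0
C5: 2C, 2O → 0 + 2 = +2
C6: 1C, 1O, 1Cl, 1Br → 0 + 1 + 1 + 1 = +3
2 carbons (C2, C4) meet the condition.

2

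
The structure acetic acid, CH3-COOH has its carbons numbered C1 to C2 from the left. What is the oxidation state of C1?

C1 has one bond to H (-1), one bond to H (-1), one bond to H (-1), one bond to C (0).
Oxidation state = -1 − 1 − 1 + 0 = -3.

-3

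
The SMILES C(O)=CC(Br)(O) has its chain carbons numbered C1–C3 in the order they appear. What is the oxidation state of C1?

Bonds to more-electronegative neighbours contribute +1 each, bonds to H or metals contribute −1 each, and C–C bonds contribute 0.
C1 has a double bond to C (2×0 = 0), one bond to O (+1), one bond to H (-1).
Oxidation state = 0 + 1 − 1 = 0.

0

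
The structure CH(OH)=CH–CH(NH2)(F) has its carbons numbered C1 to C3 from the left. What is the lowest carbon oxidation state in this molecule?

Tallying each carbon's bonds:
C1: 2C, 1H, 1O → 0 − 1 + 1 = 0
C2: 3C, 1H → 0 − 1 = -1
C3: 1C, 1H, 1N, 1F → 0 − 1 + 1 + 1 = +1
The lowest value is -1.

-1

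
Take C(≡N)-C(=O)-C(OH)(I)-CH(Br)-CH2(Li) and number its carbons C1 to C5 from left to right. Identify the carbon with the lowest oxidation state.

Assign +1 per bond to O/N/halogen, −1 per bond to H or an electropositive element, and 0 per bond to carbon. Tallying each carbon:
C1: 1C, 3N → 0 + 3 = +3
C2: 2C, 2O → 0 + 2 = +2
C3: 2C, 1O, 1I → 0 + 1 + 1 = +2
C4: 2C, 1H, 1Br → 0 − 1 + 1 = 0
C5: 1C, 2H, 1Li → 0 − 2 − 1 = -3
The most reduced carbon is C5 at -3.

C5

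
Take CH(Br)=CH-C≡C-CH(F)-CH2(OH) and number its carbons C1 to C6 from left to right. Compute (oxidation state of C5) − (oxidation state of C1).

C5: 2C, 1H, 1F → 0 − 1 + 1 = 0
C1: 2C, 1H, 1Br → 0 − 1 + 1 = 0
Difference: 0 − (0) = 0.

0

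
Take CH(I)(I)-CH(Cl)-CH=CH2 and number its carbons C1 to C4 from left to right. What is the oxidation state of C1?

+1

Count +1 for every bond to an atom more electronegative than carbon and −1 for every bond to one less electronegative; C–C bonds are 0.
C1 has one bond to C (0), one bond to H (-1), one bond to I (+1), one bond to I (+1).
Oxidation state = 0 − 1 + 1 + 1 = +1.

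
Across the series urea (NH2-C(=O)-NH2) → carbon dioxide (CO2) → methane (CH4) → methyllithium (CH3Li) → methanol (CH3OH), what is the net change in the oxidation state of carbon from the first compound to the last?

-6

Carbon oxidation states along the series — urea: +4, carbon dioxide: +4, methane: -4, methyllithium: -4, methanol: -2.
Net change = -2 − (+4) = -6.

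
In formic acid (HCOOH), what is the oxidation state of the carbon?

Each bond to a more electronegative atom (O, N, halogen) counts +1, each bond to a less electronegative atom (H, metal, B, Si) counts −1, and each C–C bond counts 0.
The carbon has one bond to H (-1), a double bond to O (2×+1 = +2), one bond to O (+1).
Oxidation state = -1 + 2 + 1 = +2.

+2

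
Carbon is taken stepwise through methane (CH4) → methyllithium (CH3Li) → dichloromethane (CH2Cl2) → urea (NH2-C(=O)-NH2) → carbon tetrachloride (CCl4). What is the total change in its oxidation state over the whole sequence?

Carbon oxidation states along the series — methane: -4, methyllithium: -4, dichloromethane: 0, urea: +4, carbon tetrachloride: +4.
Net change = +4 − (-4) = +8.

+8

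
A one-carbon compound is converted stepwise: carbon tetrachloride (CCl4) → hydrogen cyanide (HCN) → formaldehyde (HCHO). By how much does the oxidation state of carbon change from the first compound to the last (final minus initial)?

-4

Carbon oxidation states along the series — carbon tetrachloride: +4, hydrogen cyanide: +2, formaldehyde: 0.
Net change = 0 − (+4) = -4.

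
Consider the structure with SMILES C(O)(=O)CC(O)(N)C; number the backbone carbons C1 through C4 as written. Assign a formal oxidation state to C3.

+2

Bonds to more-electronegative neighbours contribute +1 each, bonds to H or metals contribute −1 each, and C–C bonds contribute 0.
C3 has one bond to C (0), one bond to C (0), one bond to O (+1), one bond to N (+1).
Oxidation state = 0 + 0 + 1 + 1 = +2.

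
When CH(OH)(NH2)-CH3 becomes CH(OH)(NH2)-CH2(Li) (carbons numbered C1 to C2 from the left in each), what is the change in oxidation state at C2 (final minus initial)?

Before: C2 has 1 bond to C, 3 bonds to H → oxidation state -3.
After: C2 has 1 bond to C, 2 bonds to H, 1 bond to Li → oxidation state -3.
Δ = -3 − (-3) = 0, so no net redox change at C2.

0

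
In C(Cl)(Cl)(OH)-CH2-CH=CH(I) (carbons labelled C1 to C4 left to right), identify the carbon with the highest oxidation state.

C1

Assign +1 per bond to O/N/halogen, −1 per bond to H or an electropositive element, and 0 per bond to carbon. Tallying each carbon:
C1: 1C, 1O, 2Cl → 0 + 1 + 2 = +3
C2: 2C, 2H → 0 − 2 = -2
C3: 3C, 1H → 0 − 1 = -1
C4: 2C, 1H, 1I → 0 − 1 + 1 = 0
The most oxidised carbon is C1 at +3.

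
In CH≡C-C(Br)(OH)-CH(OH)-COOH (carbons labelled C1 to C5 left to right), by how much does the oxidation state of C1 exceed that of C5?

-4

C1: 3C, 1H → 0 − 1 = -1
C5: 1C, 3O → 0 + 3 = +3
Difference: -1 − (+3) = -4.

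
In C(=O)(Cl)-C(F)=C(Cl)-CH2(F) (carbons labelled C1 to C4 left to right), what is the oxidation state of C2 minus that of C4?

+2

C2: 3C, 1F → 0 + 1 = +1
C4: 1C, 2H, 1F → 0 − 2 + 1 = -1
Difference: +1 − (-1) = +2.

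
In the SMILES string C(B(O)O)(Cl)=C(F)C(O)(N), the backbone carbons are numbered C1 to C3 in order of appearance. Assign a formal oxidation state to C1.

0

C1 has a double bond to C (2×0 = 0), one bond to B (-1), one bond to Cl (+1).
Oxidation state = 0 − 1 + 1 = 0.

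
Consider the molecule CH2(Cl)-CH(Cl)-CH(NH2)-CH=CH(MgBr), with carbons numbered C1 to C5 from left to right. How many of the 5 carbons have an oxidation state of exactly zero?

Tallying each carbon's bonds:
C1: 1C, 2H, 1Cl → 0 − 2 + 1 = -1
C2: 2C, 1H, 1Cl → 0 − 1 + 1 = 0
C3: 2C, 1H, 1N → 0 − 1 + 1 = 0
C4: 3C, 1H → 0 − 1 = -1
C5: 2C, 1H, 1Mg → 0 − 1 − 1 = -2
2 carbons (C2, C3) meet the condition.

2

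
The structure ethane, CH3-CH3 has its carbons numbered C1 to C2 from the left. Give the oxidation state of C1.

-3

C1 has one bond to H (-1), one bond to H (-1), one bond to H (-1), one bond to C (0).
Oxidation state = -1 − 1 − 1 + 0 = -3.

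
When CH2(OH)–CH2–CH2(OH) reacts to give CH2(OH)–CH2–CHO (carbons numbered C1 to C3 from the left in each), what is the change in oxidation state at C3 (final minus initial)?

Before: C3 has 1 bond to C, 2 bonds to H, 1 bond to O → oxidation state -1.
After: C3 has 1 bond to C, 1 bond to H, 2 bonds to O → oxidation state +1.
Δ = +1 − (-1) = +2, so this is an oxidation at C3.

+2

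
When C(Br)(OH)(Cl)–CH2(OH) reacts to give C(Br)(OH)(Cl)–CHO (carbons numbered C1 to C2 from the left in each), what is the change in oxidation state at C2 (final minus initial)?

Before: C2 has 1 bond to C, 2 bonds to H, 1 bond to O → oxidation state -1.
After: C2 has 1 bond to C, 1 bond to H, 2 bonds to O → oxidation state +1.
Δ = +1 − (-1) = +2, so this is an oxidation at C2.

+2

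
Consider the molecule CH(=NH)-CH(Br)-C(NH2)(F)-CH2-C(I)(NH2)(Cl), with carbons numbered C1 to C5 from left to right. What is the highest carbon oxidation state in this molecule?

+3

Bonds to more-electronegative neighbours contribute +1 each, bonds to H or metals contribute −1 each, and C–C bonds contribute 0. Tallying each carbon:
C1: 1C, 1H, 2N → 0 − 1 + 2 = +1
C2: 2C, 1H, 1Br → 0 − 1 + 1 = 0
C3: 2C, 1N, 1F → 0 + 1 + 1 = +2
C4: 2C, 2H → 0 − 2 = -2
C5: 1C, 1N, 1Cl, 1I → 0 + 1 + 1 + 1 = +3
The highest value is +3.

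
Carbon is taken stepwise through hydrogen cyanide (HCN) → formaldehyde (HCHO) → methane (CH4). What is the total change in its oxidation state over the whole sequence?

Carbon oxidation states along the series — hydrogen cyanide: +2, formaldehyde: 0, methane: -4.
Net change = -4 − (+2) = -6.

-6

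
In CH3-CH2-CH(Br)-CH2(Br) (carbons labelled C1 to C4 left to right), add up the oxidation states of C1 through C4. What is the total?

Tallying each carbon's bonds:
C1: 1C, 3H → 0 − 3 = -3
C2: 2C, 2H → 0 − 2 = -2
C3: 2C, 1H, 1Br → 0 − 1 + 1 = 0
C4: 1C, 2H, 1Br → 0 − 2 + 1 = -1
Sum = -3 − 2 + 0 − 1 = -6.

-6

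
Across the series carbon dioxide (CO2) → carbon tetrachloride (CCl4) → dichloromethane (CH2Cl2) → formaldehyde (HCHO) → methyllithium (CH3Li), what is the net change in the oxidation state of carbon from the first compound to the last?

-8

Carbon oxidation states along the series — carbon dioxide: +4, carbon tetrachloride: +4, dichloromethane: 0, formaldehyde: 0, methyllithium: -4.
Net change = -4 − (+4) = -8.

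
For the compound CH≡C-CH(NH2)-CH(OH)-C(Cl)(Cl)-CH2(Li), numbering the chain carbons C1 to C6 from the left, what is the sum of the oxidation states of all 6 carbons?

Assign +1 per bond to O/N/halogen, −1 per bond to H or an electropositive element, and 0 per bond to carbon. Tallying each carbon:
C1: 3C, 1H → 0 − 1 = -1
C2: 4C → 0 = 0
C3: 2C, 1H, 1N → 0 − 1 + 1 = 0
C4: 2C, 1H, 1O → 0 − 1 + 1 = 0
C5: 2C, 2Cl → 0 + 2 = +2
C6: 1C, 2H, 1Li → 0 − 2 − 1 = -3
Sum = -1 + 0 + 0 + 0 + 2 − 3 = -2.

-2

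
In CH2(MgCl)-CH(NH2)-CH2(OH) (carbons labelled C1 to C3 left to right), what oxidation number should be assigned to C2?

C2 has one bond to C (0), one bond to C (0), one bond to N (+1), one bond to H (-1).
Oxidation state = 0 + 0 + 1 − 1 = 0.

0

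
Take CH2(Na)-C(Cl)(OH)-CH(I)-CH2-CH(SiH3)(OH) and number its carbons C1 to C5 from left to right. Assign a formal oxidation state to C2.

+2

C2 has one bond to C (0), one bond to C (0), one bond to Cl (+1), one bond to O (+1).
Oxidation state = 0 + 0 + 1 + 1 = +2.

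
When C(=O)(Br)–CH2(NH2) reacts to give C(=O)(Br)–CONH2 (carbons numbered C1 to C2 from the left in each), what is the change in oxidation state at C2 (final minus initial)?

+4

Before: C2 has 1 bond to C, 2 bonds to H, 1 bond to N → oxidation state -1.
After: C2 has 1 bond to C, 2 bonds to O, 1 bond to N → oxidation state +3.
Δ = +3 − (-1) = +4, so this is an oxidation at C2.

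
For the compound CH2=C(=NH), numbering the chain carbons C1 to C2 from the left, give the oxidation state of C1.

Bonds to more-electronegative neighbours contribute +1 each, bonds to H or metals contribute −1 each, and C–C bonds contribute 0.
C1 has a double bond to C (2×0 = 0), one bond to H (-1), one bond to H (-1).
Oxidation state = 0 − 1 − 1 = -2.

-2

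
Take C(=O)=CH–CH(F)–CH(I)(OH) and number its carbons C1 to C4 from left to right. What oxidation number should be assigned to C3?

C3 has one bond to C (0), one bond to C (0), one bond to H (-1), one bond to F (+1).
Oxidation state = 0 + 0 − 1 + 1 = 0.

0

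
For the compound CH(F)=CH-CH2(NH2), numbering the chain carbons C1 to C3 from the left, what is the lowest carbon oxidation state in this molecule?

-1

Tallying each carbon's bonds:
C1: 2C, 1H, 1F → 0 − 1 + 1 = 0
C2: 3C, 1H → 0 − 1 = -1
C3: 1C, 2H, 1N → 0 − 2 + 1 = -1
The lowest value is -1.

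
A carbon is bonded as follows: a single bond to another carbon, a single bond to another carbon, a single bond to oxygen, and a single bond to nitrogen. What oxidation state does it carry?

+2

Assign +1 per bond to O/N/halogen, −1 per bond to H or an electropositive element, and 0 per bond to carbon.
The carbon has one bond to C (0), one bond to C (0), one bond to N (+1), one bond to O (+1).
Oxidation state = 0 + 0 + 1 + 1 = +2.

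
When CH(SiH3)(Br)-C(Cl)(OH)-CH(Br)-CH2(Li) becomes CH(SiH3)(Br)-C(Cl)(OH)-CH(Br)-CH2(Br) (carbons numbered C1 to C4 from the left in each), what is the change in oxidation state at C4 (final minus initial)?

Before: C4 has 1 bond to C, 2 bonds to H, 1 bond to Li → oxidation state -3.
After: C4 has 1 bond to C, 2 bonds to H, 1 bond to Br → oxidation state -1.
Δ = -1 − (-3) = +2, so this is an oxidation at C4.

+2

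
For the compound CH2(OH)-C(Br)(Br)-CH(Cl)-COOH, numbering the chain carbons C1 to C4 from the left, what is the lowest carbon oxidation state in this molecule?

-1

Tallying each carbon's bonds:
C1: 1C, 2H, 1O → 0 − 2 + 1 = -1
C2: 2C, 2Br → 0 + 2 = +2
C3: 2C, 1H, 1Cl → 0 − 1 + 1 = 0
C4: 1C, 3O → 0 + 3 = +3
The lowest value is -1.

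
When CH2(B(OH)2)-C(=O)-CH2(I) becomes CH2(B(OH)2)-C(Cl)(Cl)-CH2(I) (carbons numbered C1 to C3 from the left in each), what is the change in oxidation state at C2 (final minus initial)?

Before: C2 has 2 bonds to C, 2 bonds to O → oxidation state +2.
After: C2 has 2 bonds to C, 2 bonds to Cl → oxidation state +2.
Δ = +2 − (+2) = 0, so no net redox change at C2.

0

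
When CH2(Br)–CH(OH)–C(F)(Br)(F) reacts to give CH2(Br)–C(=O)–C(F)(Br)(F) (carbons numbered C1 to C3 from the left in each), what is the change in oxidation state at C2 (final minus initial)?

+2

Before: C2 has 2 bonds to C, 1 bond to H, 1 bond to O → oxidation state 0.
After: C2 has 2 bonds to C, 2 bonds to O → oxidation state +2.
Δ = +2 − (0) = +2, so this is an oxidation at C2.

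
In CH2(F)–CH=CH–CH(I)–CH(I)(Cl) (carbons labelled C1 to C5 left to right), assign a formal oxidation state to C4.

Count +1 for every bond to an atom more electronegative than carbon and −1 for every bond to one less electronegative; C–C bonds are 0.
C4 has one bond to C (0), one bond to C (0), one bond to I (+1), one bond to H (-1).
Oxidation state = 0 + 0 + 1 − 1 = 0.

0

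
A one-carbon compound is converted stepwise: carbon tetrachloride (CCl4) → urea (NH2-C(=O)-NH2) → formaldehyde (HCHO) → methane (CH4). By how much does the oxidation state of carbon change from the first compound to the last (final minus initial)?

Carbon oxidation states along the series — carbon tetrachloride: +4, urea: +4, formaldehyde: 0, methane: -4.
Net change = -4 − (+4) = -8.

-8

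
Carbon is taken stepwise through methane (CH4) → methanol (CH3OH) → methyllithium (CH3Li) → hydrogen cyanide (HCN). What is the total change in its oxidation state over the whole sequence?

+6

Carbon oxidation states along the series — methane: -4, methanol: -2, methyllithium: -4, hydrogen cyanide: +2.
Net change = +2 − (-4) = +6.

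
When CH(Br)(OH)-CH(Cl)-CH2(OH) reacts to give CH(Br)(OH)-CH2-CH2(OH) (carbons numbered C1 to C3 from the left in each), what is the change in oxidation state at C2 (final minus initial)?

-2

Before: C2 has 2 bonds to C, 1 bond to H, 1 bond to Cl → oxidation state 0.
After: C2 has 2 bonds to C, 2 bonds to H → oxidation state -2.
Δ = -2 − (0) = -2, so this is a reduction at C2.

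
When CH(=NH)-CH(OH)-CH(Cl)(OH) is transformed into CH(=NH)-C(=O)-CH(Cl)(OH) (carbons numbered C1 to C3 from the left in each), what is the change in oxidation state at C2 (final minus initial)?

Before: C2 has 2 bonds to C, 1 bond to H, 1 bond to O → oxidation state 0.
After: C2 has 2 bonds to C, 2 bonds to O → oxidation state +2.
Δ = +2 − (0) = +2, so this is an oxidation at C2.

+2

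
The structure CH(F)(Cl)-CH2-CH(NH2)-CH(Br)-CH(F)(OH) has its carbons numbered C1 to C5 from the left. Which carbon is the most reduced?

Tallying each carbon's bonds:
C1: 1C, 1H, 1F, 1Cl → 0 − 1 + 1 + 1 = +1
C2: 2C, 2H → 0 − 2 = -2
C3: 2C, 1H, 1N → 0 − 1 + 1 = 0
C4: 2C, 1H, 1Br → 0 − 1 + 1 = 0
C5: 1C, 1H, 1O, 1F → 0 − 1 + 1 + 1 = +1
The most reduced carbon is C2 at -2.

C2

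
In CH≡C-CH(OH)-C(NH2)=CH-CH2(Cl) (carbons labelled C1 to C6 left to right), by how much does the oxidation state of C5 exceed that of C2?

-1

C5: 3C, 1H → 0 − 1 = -1
C2: 4C → 0 = 0
Difference: -1 − (0) = -1.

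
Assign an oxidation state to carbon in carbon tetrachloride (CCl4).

+4

Each bond to a more electronegative atom (O, N, halogen) counts +1, each bond to a less electronegative atom (H, metal, B, Si) counts −1, and each C–C bond counts 0.
The carbon has one bond to Cl (+1), one bond to Cl (+1), one bond to Cl (+1), one bond to Cl (+1).
Oxidation state = +1 + 1 + 1 + 1 = +4.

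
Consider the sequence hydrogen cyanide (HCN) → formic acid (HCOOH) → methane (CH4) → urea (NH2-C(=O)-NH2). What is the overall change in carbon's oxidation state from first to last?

+2

Carbon oxidation states along the series — hydrogen cyanide: +2, formic acid: +2, methane: -4, urea: +4.
Net change = +4 − (+2) = +2.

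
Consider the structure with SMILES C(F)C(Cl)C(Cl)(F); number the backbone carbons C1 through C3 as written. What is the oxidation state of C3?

Each bond to a more electronegative atom (O, N, halogen) counts +1, each bond to a less electronegative atom (H, metal, B, Si) counts −1, and each C–C bond counts 0.
C3 has one bond to C (0), one bond to Cl (+1), one bond to F (+1), one bond to H (-1).
Oxidation state = 0 + 1 + 1 − 1 = +1.

+1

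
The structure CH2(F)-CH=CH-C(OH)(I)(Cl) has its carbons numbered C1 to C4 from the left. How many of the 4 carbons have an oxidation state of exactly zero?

Count +1 for every bond to an atom more electronegative than carbon and −1 for every bond to one less electronegative; C–C bonds are 0. Tallying each carbon:
C1: 1C, 2H, 1F → 0 − 2 + 1 = -1
C2: 3C, 1H → 0 − 1 = -1
C3: 3C, 1H → 0 − 1 = -1
C4: 1C, 1O, 1Cl, 1I → 0 + 1 + 1 + 1 = +3
0 carbons meet the condition.

0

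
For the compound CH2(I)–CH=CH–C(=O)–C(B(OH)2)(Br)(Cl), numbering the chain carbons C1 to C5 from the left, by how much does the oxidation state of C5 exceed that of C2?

C5: 1C, 1Cl, 1Br, 1B → 0 + 1 + 1 − 1 = +1
C2: 3C, 1H → 0 − 1 = -1
Difference: +1 − (-1) = +2.

+2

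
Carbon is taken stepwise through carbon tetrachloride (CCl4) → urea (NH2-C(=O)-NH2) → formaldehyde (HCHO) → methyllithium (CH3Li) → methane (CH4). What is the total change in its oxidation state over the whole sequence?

-8

Carbon oxidation states along the series — carbon tetrachloride: +4, urea: +4, formaldehyde: 0, methyllithium: -4, methane: -4.
Net change = -4 − (+4) = -8.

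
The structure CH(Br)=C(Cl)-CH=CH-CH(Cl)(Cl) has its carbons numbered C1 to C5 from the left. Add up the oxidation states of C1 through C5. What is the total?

Tallying each carbon's bonds:
C1: 2C, 1H, 1Br → 0 − 1 + 1 = 0
C2: 3C, 1Cl → 0 + 1 = +1
C3: 3C, 1H → 0 − 1 = -1
C4: 3C, 1H → 0 − 1 = -1
C5: 1C, 1H, 2Cl → 0 − 1 + 2 = +1
Sum = 0 + 1 − 1 − 1 + 1 = 0.

0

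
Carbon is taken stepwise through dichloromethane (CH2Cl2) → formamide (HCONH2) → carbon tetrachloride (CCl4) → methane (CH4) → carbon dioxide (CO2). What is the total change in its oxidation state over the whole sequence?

Carbon oxidation states along the series — dichloromethane: 0, formamide: +2, carbon tetrachloride: +4, methane: -4, carbon dioxide: +4.
Net change = +4 − (0) = +4.

+4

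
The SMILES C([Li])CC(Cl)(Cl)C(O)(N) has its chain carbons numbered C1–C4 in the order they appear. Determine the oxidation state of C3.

+2

Bonds to more-electronegative neighbours contribute +1 each, bonds to H or metals contribute −1 each, and C–C bonds contribute 0.
C3 has one bond to C (0), one bond to C (0), one bond to Cl (+1), one bond to Cl (+1).
Oxidation state = 0 + 0 + 1 + 1 = +2.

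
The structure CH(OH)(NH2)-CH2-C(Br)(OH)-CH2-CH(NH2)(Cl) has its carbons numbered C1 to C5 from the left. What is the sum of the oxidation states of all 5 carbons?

0

Tallying each carbon's bonds:
C1: 1C, 1H, 1O, 1N → 0 − 1 + 1 + 1 = +1
C2: 2C, 2H → 0 − 2 = -2
C3: 2C, 1O, 1Br → 0 + 1 + 1 = +2
C4: 2C, 2H → 0 − 2 = -2
C5: 1C, 1H, 1N, 1Cl → 0 − 1 + 1 + 1 = +1
Sum = +1 − 2 + 2 − 2 + 1 = 0.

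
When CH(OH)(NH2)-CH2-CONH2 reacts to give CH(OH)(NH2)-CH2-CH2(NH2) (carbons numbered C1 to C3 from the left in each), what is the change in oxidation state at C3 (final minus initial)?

Before: C3 has 1 bond to C, 2 bonds to O, 1 bond to N → oxidation state +3.
After: C3 has 1 bond to C, 2 bonds to H, 1 bond to N → oxidation state -1.
Δ = -1 − (+3) = -4, so this is a reduction at C3.

-4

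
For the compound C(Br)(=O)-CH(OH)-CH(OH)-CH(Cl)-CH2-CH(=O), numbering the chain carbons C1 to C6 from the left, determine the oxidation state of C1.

Count +1 for every bond to an atom more electronegative than carbon and −1 for every bond to one less electronegative; C–C bonds are 0.
C1 has one bond to C (0), one bond to Br (+1), a double bond to O (2×+1 = +2).
Oxidation state = 0 + 1 + 2 = +3.

+3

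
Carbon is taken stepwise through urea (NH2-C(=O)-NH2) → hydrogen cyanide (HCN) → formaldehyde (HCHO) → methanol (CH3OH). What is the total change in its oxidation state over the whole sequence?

Carbon oxidation states along the series — urea: +4, hydrogen cyanide: +2, formaldehyde: 0, methanol: -2.
Net change = -2 − (+4) = -6.

-6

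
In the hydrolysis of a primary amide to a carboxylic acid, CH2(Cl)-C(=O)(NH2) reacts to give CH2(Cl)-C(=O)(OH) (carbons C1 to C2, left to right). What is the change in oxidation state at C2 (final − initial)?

0

Before: C2 has 1 bond to C, 2 bonds to O, 1 bond to N → oxidation state +3.
After: C2 has 1 bond to C, 3 bonds to O → oxidation state +3.
Δ = +3 − (+3) = 0, so no net redox change at C2.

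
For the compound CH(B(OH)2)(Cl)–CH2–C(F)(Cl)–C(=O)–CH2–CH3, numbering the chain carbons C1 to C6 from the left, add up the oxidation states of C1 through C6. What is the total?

-4

Tallying each carbon's bonds:
C1: 1C, 1H, 1Cl, 1B → 0 − 1 + 1 − 1 = -1
C2: 2C, 2H → 0 − 2 = -2
C3: 2C, 1F, 1Cl → 0 + 1 + 1 = +2
C4: 2C, 2O → 0 + 2 = +2
C5: 2C, 2H → 0 − 2 = -2
C6: 1C, 3H → 0 − 3 = -3
Sum = -1 − 2 + 2 + 2 − 2 − 3 = -4.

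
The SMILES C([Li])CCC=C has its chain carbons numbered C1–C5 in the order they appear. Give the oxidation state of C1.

C1 has one bond to C (0), one bond to H (-1), one bond to H (-1), one bond to Li (-1).
Oxidation state = 0 − 1 − 1 − 1 = -3.

-3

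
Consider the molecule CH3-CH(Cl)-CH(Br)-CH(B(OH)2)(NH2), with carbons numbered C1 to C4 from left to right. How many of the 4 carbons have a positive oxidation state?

Count +1 for every bond to an atom more electronegative than carbon and −1 for every bond to one less electronegative; C–C bonds are 0. Tallying each carbon:
C1: 1C, 3H → 0 − 3 = -3
C2: 2C, 1H, 1Cl → 0 − 1 + 1 = 0
C3: 2C, 1H, 1Br → 0 − 1 + 1 = 0
C4: 1C, 1H, 1N, 1B → 0 − 1 + 1 − 1 = -1
0 carbons meet the condition.

0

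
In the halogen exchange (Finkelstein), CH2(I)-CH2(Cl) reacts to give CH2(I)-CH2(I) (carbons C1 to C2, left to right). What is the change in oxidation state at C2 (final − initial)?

Before: C2 has 1 bond to C, 2 bonds to H, 1 bond to Cl → oxidation state -1.
After: C2 has 1 bond to C, 2 bonds to H, 1 bond to I → oxidation state -1.
Δ = -1 − (-1) = 0, so no net redox change at C2.

0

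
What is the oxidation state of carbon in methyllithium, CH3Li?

-4

Count +1 for every bond to an atom more electronegative than carbon and −1 for every bond to one less electronegative; C–C bonds are 0.
The carbon has one bond to H (-1), one bond to H (-1), one bond to H (-1), one bond to Li (-1).
Oxidation state = -1 − 1 − 1 − 1 = -4.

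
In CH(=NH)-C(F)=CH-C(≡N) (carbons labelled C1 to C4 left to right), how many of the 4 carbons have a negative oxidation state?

1

Tallying each carbon's bonds:
C1: 1C, 1H, 2N → 0 − 1 + 2 = +1
C2: 3C, 1F → 0 + 1 = +1
C3: 3C, 1H → 0 − 1 = -1
C4: 1C, 3N → 0 + 3 = +3
1 carbon (C3) meets the condition.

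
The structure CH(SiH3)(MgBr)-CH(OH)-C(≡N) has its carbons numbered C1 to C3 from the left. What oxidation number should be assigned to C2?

C2 has one bond to C (0), one bond to C (0), one bond to H (-1), one bond to O (+1).
Oxidation state = 0 + 0 − 1 + 1 = 0.

0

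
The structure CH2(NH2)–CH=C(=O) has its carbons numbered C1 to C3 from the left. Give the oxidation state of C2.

C2 has one bond to C (0), a double bond to C (2×0 = 0), one bond to H (-1).
Oxidation state = 0 + 0 − 1 = -1.

-1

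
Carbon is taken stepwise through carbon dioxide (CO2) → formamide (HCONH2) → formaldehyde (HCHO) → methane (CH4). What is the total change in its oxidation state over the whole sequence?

Carbon oxidation states along the series — carbon dioxide: +4, formamide: +2, formaldehyde: 0, methane: -4.
Net change = -4 − (+4) = -8.

-8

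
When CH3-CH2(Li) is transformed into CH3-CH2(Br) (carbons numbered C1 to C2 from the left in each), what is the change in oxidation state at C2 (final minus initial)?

+2

Before: C2 has 1 bond to C, 2 bonds to H, 1 bond to Li → oxidation state -3.
After: C2 has 1 bond to C, 2 bonds to H, 1 bond to Br → oxidation state -1.
Δ = -1 − (-3) = +2, so this is an oxidation at C2.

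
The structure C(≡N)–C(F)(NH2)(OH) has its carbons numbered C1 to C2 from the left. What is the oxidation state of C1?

+3

Assign +1 per bond to O/N/halogen, −1 per bond to H or an electropositive element, and 0 per bond to carbon.
C1 has one bond to C (0), a triple bond to N (3×+1 = +3).
Oxidation state = 0 + 3 = +3.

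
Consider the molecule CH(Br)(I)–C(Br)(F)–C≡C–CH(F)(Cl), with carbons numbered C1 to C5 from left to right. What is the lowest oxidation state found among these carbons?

Bonds to more-electronegative neighbours contribute +1 each, bonds to H or metals contribute −1 each, and C–C bonds contribute 0. Tallying each carbon:
C1: 1C, 1H, 1Br, 1I → 0 − 1 + 1 + 1 = +1
C2: 2C, 1F, 1Br → 0 + 1 + 1 = +2
C3: 4C → 0 = 0
C4: 4C → 0 = 0
C5: 1C, 1H, 1F, 1Cl → 0 − 1 + 1 + 1 = +1
The lowest value is 0.

0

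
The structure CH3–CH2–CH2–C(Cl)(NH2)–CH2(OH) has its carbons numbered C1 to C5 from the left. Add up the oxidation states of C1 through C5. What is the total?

Tallying each carbon's bonds:
C1: 1C, 3H → 0 − 3 = -3
C2: 2C, 2H → 0 − 2 = -2
C3: 2C, 2H → 0 − 2 = -2
C4: 2C, 1N, 1Cl → 0 + 1 + 1 = +2
C5: 1C, 2H, 1O → 0 − 2 + 1 = -1
Sum = -3 − 2 − 2 + 2 − 1 = -6.

-6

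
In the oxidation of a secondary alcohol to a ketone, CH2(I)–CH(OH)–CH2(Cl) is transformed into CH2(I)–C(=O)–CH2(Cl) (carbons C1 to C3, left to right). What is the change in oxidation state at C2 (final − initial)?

Before: C2 has 2 bonds to C, 1 bond to H, 1 bond to O → oxidation state 0.
After: C2 has 2 bonds to C, 2 bonds to O → oxidation state +2.
Δ = +2 − (0) = +2, so this is an oxidation at C2.

+2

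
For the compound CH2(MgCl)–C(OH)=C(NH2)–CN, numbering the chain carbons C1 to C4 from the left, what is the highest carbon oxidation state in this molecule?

Tallying each carbon's bonds:
C1: 1C, 2H, 1Mg → 0 − 2 − 1 = -3
C2: 3C, 1O → 0 + 1 = +1
C3: 3C, 1N → 0 + 1 = +1
C4: 1C, 3N → 0 + 3 = +3
The highest value is +3.

+3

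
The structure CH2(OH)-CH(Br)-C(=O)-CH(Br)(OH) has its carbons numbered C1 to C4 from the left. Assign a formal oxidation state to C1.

-1

C1 has one bond to C (0), one bond to O (+1), one bond to H (-1), one bond to H (-1).
Oxidation state = 0 + 1 − 1 − 1 = -1.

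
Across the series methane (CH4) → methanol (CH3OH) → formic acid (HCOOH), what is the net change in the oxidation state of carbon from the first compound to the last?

Carbon oxidation states along the series — methane: -4, methanol: -2, formic acid: +2.
Net change = +2 − (-4) = +6.

+6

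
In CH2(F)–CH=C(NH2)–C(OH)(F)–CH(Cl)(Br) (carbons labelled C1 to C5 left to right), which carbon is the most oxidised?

C4

Each bond to a more electronegative atom (O, N, halogen) counts +1, each bond to a less electronegative atom (H, metal, B, Si) counts −1, and each C–C bond counts 0. Tallying each carbon:
C1: 1C, 2H, 1F → 0 − 2 + 1 = -1
C2: 3C, 1H → 0 − 1 = -1
C3: 3C, 1N → 0 + 1 = +1
C4: 2C, 1O, 1F → 0 + 1 + 1 = +2
C5: 1C, 1H, 1Cl, 1Br → 0 − 1 + 1 + 1 = +1
The most oxidised carbon is C4 at +2.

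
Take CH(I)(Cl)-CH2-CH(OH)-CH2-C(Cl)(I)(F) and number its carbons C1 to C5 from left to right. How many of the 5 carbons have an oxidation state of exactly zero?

1

Bonds to more-electronegative neighbours contribute +1 each, bonds to H or metals contribute −1 each, and C–C bonds contribute 0. Tallying each carbon:
C1: 1C, 1H, 1Cl, 1I → 0 − 1 + 1 + 1 = +1
C2: 2C, 2H → 0 − 2 = -2
C3: 2C, 1H, 1O → 0 − 1 + 1 = 0
C4: 2C, 2H → 0 − 2 = -2
C5: 1C, 1F, 1Cl, 1I → 0 + 1 + 1 + 1 = +3
1 carbon (C3) meets the condition.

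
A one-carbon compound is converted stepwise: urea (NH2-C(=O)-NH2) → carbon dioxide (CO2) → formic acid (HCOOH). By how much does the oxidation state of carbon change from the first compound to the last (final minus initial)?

-2

Carbon oxidation states along the series — urea: +4, carbon dioxide: +4, formic acid: +2.
Net change = +2 − (+4) = -2.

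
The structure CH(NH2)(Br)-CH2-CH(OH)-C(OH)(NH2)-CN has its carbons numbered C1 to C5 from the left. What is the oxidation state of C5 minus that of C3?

+3

C5: 1C, 3N → 0 + 3 = +3
C3: 2C, 1H, 1O → 0 − 1 + 1 = 0
Difference: +3 − (0) = +3.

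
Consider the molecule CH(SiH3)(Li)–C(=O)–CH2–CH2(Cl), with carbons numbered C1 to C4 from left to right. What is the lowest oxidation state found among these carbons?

-3

Each bond to a more electronegative atom (O, N, halogen) counts +1, each bond to a less electronegative atom (H, metal, B, Si) counts −1, and each C–C bond counts 0. Tallying each carbon:
C1: 1C, 1H, 1Li, 1Si → 0 − 1 − 1 − 1 = -3
C2: 2C, 2O → 0 + 2 = +2
C3: 2C, 2H → 0 − 2 = -2
C4: 1C, 2H, 1Cl → 0 − 2 + 1 = -1
The lowest value is -3.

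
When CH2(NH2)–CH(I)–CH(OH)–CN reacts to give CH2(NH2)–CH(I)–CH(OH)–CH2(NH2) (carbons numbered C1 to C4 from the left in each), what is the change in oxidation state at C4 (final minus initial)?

Before: C4 has 1 bond to C, 3 bonds to N → oxidation state +3.
After: C4 has 1 bond to C, 2 bonds to H, 1 bond to N → oxidation state -1.
Δ = -1 − (+3) = -4, so this is a reduction at C4.

-4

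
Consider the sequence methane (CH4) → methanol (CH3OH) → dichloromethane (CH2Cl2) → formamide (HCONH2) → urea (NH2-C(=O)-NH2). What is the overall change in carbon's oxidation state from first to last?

+8

Carbon oxidation states along the series — methane: -4, methanol: -2, dichloromethane: 0, formamide: +2, urea: +4.
Net change = +4 − (-4) = +8.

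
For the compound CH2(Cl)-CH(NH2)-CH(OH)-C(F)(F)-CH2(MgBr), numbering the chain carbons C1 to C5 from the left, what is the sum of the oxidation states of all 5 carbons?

Bonds to more-electronegative neighbours contribute +1 each, bonds to H or metals contribute −1 each, and C–C bonds contribute 0. Tallying each carbon:
C1: 1C, 2H, 1Cl → 0 − 2 + 1 = -1
C2: 2C, 1H, 1N → 0 − 1 + 1 = 0
C3: 2C, 1H, 1O → 0 − 1 + 1 = 0
C4: 2C, 2F → 0 + 2 = +2
C5: 1C, 2H, 1Mg → 0 − 2 − 1 = -3
Sum = -1 + 0 + 0 + 2 − 3 = -2.

-2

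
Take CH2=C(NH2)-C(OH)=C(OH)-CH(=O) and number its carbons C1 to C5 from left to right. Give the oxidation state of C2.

+1

C2 has a double bond to C (2×0 = 0), one bond to C (0), one bond to N (+1).
Oxidation state = 0 + 0 + 1 = +1.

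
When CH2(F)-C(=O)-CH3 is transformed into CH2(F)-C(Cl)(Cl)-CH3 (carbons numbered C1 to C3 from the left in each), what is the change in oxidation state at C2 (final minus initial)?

0

Before: C2 has 2 bonds to C, 2 bonds to O → oxidation state +2.
After: C2 has 2 bonds to C, 2 bonds to Cl → oxidation state +2.
Δ = +2 − (+2) = 0, so no net redox change at C2.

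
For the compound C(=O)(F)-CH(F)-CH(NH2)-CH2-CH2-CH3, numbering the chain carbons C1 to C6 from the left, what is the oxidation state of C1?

+3

Assign +1 per bond to O/N/halogen, −1 per bond to H or an electropositive element, and 0 per bond to carbon.
C1 has one bond to C (0), a double bond to O (2×+1 = +2), one bond to F (+1).
Oxidation state = 0 + 2 + 1 = +3.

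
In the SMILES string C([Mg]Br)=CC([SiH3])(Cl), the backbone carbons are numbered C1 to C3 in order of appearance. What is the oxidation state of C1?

Assign +1 per bond to O/N/halogen, −1 per bond to H or an electropositive element, and 0 per bond to carbon.
C1 has a double bond to C (2×0 = 0), one bond to Mg (-1), one bond to H (-1).
Oxidation state = 0 − 1 − 1 = -2.

-2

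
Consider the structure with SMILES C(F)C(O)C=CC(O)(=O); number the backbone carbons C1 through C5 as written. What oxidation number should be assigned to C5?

Bonds to more-electronegative neighbours contribute +1 each, bonds to H or metals contribute −1 each, and C–C bonds contribute 0.
C5 has one bond to C (0), one bond to O (+1), a double bond to O (2×+1 = +2).
Oxidation state = 0 + 1 + 2 = +3.

+3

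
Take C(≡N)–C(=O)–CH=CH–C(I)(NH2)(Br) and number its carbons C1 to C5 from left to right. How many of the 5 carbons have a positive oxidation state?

3

Tallying each carbon's bonds:
C1: 1C, 3N → 0 + 3 = +3
C2: 2C, 2O → 0 + 2 = +2
C3: 3C, 1H → 0 − 1 = -1
C4: 3C, 1H → 0 − 1 = -1
C5: 1C, 1N, 1Br, 1I → 0 + 1 + 1 + 1 = +3
3 carbons (C1, C2, C5) meet the condition.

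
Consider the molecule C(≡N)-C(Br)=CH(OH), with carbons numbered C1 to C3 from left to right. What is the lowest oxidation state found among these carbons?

0

Assign +1 per bond to O/N/halogen, −1 per bond to H or an electropositive element, and 0 per bond to carbon. Tallying each carbon:
C1: 1C, 3N → 0 + 3 = +3
C2: 3C, 1Br → 0 + 1 = +1
C3: 2C, 1H, 1O → 0 − 1 + 1 = 0
The lowest value is 0.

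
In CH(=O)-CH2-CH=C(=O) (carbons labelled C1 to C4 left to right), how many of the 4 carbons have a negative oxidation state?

Tallying each carbon's bonds:
C1: 1C, 1H, 2O → 0 − 1 + 2 = +1
C2: 2C, 2H → 0 − 2 = -2
C3: 3C, 1H → 0 − 1 = -1
C4: 2C, 2O → 0 + 2 = +2
2 carbons (C2, C3) meet the condition.

2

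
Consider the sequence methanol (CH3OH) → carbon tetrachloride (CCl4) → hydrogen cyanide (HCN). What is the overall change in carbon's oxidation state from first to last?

+4

Carbon oxidation states along the series — methanol: -2, carbon tetrachloride: +4, hydrogen cyanide: +2.
Net change = +2 − (-2) = +4.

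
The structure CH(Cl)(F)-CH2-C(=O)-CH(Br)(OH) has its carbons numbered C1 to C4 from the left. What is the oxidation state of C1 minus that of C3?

-1

C1: 1C, 1H, 1F, 1Cl → 0 − 1 + 1 + 1 = +1
C3: 2C, 2O → 0 + 2 = +2
Difference: +1 − (+2) = -1.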